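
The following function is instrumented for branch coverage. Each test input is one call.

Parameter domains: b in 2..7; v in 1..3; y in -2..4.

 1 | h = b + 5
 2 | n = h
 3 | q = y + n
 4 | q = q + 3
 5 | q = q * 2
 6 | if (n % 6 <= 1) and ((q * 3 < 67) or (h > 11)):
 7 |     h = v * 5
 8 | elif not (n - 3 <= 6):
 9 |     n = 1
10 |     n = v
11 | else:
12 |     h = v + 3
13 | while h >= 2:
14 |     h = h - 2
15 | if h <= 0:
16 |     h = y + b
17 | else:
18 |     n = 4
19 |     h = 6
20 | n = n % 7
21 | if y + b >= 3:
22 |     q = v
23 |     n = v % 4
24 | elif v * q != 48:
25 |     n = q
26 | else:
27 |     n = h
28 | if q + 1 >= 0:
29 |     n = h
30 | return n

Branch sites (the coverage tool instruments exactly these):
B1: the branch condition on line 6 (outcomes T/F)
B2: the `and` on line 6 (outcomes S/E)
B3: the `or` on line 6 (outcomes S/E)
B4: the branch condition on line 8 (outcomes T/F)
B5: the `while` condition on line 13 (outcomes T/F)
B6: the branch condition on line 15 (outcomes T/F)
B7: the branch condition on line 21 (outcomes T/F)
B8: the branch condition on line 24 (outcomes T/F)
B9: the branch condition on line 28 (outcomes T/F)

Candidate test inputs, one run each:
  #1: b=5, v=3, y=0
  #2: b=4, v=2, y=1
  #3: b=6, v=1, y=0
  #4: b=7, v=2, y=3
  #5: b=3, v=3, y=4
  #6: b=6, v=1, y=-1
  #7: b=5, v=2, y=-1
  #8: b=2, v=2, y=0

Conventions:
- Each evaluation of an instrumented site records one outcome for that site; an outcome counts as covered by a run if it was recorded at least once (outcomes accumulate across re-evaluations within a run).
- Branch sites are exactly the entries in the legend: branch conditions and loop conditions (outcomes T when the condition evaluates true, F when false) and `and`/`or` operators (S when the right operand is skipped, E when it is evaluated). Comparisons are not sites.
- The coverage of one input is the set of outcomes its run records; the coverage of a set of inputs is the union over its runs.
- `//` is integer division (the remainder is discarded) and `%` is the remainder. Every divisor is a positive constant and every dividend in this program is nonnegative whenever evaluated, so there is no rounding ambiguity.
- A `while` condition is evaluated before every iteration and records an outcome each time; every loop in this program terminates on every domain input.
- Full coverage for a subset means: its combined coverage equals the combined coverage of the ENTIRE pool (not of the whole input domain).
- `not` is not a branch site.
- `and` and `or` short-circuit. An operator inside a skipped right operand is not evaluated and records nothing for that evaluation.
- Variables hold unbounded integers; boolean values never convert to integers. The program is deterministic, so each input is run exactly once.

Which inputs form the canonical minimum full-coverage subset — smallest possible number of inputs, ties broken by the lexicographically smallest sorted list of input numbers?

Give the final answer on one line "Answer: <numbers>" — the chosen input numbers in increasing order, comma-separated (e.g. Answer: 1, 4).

#1 (b=5, v=3, y=0) -> B2->S, B1->F, B4->T, B5->T, B5->T, B5->T, B5->T, B5->T, B5->F, B6->T, B7->T, B9->T; covered: B1=F, B2=S, B4=T, B5=T, B5=F, B6=T, B7=T, B9=T
#2 (b=4, v=2, y=1) -> B2->S, B1->F, B4->F, B5->T, B5->T, B5->F, B6->F, B7->T, B9->T; covered: B1=F, B2=S, B4=F, B5=T, B5=F, B6=F, B7=T, B9=T
#3 (b=6, v=1, y=0) -> B2->S, B1->F, B4->T, B5->T, B5->T, B5->T, B5->T, B5->T, B5->F, B6->F, B7->T, B9->T; covered: B1=F, B2=S, B4=T, B5=T, B5=F, B6=F, B7=T, B9=T
#4 (b=7, v=2, y=3) -> B2->E, B3->E, B1->T, B5->T, B5->T, B5->T, B5->T, B5->T, B5->F, B6->T, B7->T, B9->T; covered: B1=T, B2=E, B3=E, B5=T, B5=F, B6=T, B7=T, B9=T
#5 (b=3, v=3, y=4) -> B2->S, B1->F, B4->F, B5->T, B5->T, B5->T, B5->F, B6->T, B7->T, B9->T; covered: B1=F, B2=S, B4=F, B5=T, B5=F, B6=T, B7=T, B9=T
#6 (b=6, v=1, y=-1) -> B2->S, B1->F, B4->T, B5->T, B5->T, B5->T, B5->T, B5->T, B5->F, B6->F, B7->T, B9->T; covered: B1=F, B2=S, B4=T, B5=T, B5=F, B6=F, B7=T, B9=T
#7 (b=5, v=2, y=-1) -> B2->S, B1->F, B4->T, B5->T, B5->T, B5->T, B5->T, B5->T, B5->F, B6->T, B7->T, B9->T; covered: B1=F, B2=S, B4=T, B5=T, B5=F, B6=T, B7=T, B9=T
#8 (b=2, v=2, y=0) -> B2->E, B3->S, B1->T, B5->T, B5->T, B5->T, B5->T, B5->T, B5->F, B6->T, B7->F, B8->T, B9->T; covered: B1=T, B2=E, B3=S, B5=T, B5=F, B6=T, B7=F, B8=T, B9=T
together the pool reaches 16 outcomes: B1=T, B1=F, B2=S, B2=E, B3=S, B3=E, B4=T, B4=F, B5=T, B5=F, B6=T, B6=F, B7=T, B7=F, B8=T, B9=T
checked all size-1 subsets: none covers 16 outcomes (max 9/16)
checked all size-2 subsets: none covers 16 outcomes (max 14/16)
checked all size-3 subsets: none covers 16 outcomes (max 15/16)
size 4: inputs {1, 2, 4, 8} cover all 16 outcomes, and no lexicographically smaller subset of this size does

Answer: 1, 2, 4, 8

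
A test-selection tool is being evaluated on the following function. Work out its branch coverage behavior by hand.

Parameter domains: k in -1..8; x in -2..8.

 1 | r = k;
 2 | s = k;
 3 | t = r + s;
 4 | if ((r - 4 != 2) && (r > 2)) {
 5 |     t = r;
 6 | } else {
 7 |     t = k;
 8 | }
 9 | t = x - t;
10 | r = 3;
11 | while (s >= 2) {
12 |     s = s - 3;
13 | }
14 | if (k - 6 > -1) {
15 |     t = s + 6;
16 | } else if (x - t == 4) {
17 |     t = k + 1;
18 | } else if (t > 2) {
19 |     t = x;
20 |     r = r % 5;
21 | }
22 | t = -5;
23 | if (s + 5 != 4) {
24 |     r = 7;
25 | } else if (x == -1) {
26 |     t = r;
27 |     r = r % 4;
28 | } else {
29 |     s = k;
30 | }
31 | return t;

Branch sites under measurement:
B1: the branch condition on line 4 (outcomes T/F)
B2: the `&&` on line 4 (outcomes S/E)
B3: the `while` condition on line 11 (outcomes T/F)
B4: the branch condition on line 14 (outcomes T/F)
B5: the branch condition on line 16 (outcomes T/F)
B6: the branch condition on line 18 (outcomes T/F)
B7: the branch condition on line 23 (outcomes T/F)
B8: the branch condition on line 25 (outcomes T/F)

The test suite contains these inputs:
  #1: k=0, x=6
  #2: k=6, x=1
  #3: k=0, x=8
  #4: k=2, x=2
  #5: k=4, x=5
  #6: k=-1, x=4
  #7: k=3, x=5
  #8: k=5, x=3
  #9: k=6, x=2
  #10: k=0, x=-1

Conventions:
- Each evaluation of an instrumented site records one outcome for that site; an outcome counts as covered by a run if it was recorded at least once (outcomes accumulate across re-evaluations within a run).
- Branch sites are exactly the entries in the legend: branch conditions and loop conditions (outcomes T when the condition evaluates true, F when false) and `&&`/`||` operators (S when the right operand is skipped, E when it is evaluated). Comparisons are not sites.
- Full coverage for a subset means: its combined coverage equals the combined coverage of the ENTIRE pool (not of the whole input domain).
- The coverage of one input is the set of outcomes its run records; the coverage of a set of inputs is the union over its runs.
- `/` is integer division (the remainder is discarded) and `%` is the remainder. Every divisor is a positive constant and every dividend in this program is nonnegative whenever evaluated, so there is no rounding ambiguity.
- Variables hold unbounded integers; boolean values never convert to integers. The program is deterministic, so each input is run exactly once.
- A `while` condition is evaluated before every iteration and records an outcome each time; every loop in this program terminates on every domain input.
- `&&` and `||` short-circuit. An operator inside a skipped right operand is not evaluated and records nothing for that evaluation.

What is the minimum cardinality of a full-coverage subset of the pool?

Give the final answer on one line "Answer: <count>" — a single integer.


test 1 (k=0, x=6) fires B2->E, B1->F, B3->F, B4->F, B5->F, B6->T, B7->T; hits B1=F, B2=E, B3=F, B4=F, B5=F, B6=T, B7=T
test 2 (k=6, x=1) fires B2->S, B1->F, B3->T, B3->T, B3->F, B4->T, B7->T; hits B1=F, B2=S, B3=T, B3=F, B4=T, B7=T
test 3 (k=0, x=8) fires B2->E, B1->F, B3->F, B4->F, B5->F, B6->T, B7->T; hits B1=F, B2=E, B3=F, B4=F, B5=F, B6=T, B7=T
test 4 (k=2, x=2) fires B2->E, B1->F, B3->T, B3->F, B4->F, B5->F, B6->F, B7->F, B8->F; hits B1=F, B2=E, B3=T, B3=F, B4=F, B5=F, B6=F, B7=F, B8=F
test 5 (k=4, x=5) fires B2->E, B1->T, B3->T, B3->F, B4->F, B5->T, B7->T; hits B1=T, B2=E, B3=T, B3=F, B4=F, B5=T, B7=T
test 6 (k=-1, x=4) fires B2->E, B1->F, B3->F, B4->F, B5->F, B6->T, B7->F, B8->F; hits B1=F, B2=E, B3=F, B4=F, B5=F, B6=T, B7=F, B8=F
test 7 (k=3, x=5) fires B2->E, B1->T, B3->T, B3->F, B4->F, B5->F, B6->F, B7->T; hits B1=T, B2=E, B3=T, B3=F, B4=F, B5=F, B6=F, B7=T
test 8 (k=5, x=3) fires B2->E, B1->T, B3->T, B3->T, B3->F, B4->F, B5->F, B6->F, B7->F, B8->F; hits B1=T, B2=E, B3=T, B3=F, B4=F, B5=F, B6=F, B7=F, B8=F
test 9 (k=6, x=2) fires B2->S, B1->F, B3->T, B3->T, B3->F, B4->T, B7->T; hits B1=F, B2=S, B3=T, B3=F, B4=T, B7=T
test 10 (k=0, x=-1) fires B2->E, B1->F, B3->F, B4->F, B5->F, B6->F, B7->T; hits B1=F, B2=E, B3=F, B4=F, B5=F, B6=F, B7=T
pool-wide coverage (15 outcomes): B1=T, B1=F, B2=S, B2=E, B3=T, B3=F, B4=T, B4=F, B5=T, B5=F, B6=T, B6=F, B7=T, B7=F, B8=F
size 1 is not enough: best union over all size-1 subsets is 9/15
size 2 is not enough: best union over all size-2 subsets is 13/15
size 3 is not enough: best union over all size-3 subsets is 14/15
the canonical winner is {1, 2, 4, 5}: size 4, full 15-outcome coverage, earliest index list among size-4 covers
Answer: 4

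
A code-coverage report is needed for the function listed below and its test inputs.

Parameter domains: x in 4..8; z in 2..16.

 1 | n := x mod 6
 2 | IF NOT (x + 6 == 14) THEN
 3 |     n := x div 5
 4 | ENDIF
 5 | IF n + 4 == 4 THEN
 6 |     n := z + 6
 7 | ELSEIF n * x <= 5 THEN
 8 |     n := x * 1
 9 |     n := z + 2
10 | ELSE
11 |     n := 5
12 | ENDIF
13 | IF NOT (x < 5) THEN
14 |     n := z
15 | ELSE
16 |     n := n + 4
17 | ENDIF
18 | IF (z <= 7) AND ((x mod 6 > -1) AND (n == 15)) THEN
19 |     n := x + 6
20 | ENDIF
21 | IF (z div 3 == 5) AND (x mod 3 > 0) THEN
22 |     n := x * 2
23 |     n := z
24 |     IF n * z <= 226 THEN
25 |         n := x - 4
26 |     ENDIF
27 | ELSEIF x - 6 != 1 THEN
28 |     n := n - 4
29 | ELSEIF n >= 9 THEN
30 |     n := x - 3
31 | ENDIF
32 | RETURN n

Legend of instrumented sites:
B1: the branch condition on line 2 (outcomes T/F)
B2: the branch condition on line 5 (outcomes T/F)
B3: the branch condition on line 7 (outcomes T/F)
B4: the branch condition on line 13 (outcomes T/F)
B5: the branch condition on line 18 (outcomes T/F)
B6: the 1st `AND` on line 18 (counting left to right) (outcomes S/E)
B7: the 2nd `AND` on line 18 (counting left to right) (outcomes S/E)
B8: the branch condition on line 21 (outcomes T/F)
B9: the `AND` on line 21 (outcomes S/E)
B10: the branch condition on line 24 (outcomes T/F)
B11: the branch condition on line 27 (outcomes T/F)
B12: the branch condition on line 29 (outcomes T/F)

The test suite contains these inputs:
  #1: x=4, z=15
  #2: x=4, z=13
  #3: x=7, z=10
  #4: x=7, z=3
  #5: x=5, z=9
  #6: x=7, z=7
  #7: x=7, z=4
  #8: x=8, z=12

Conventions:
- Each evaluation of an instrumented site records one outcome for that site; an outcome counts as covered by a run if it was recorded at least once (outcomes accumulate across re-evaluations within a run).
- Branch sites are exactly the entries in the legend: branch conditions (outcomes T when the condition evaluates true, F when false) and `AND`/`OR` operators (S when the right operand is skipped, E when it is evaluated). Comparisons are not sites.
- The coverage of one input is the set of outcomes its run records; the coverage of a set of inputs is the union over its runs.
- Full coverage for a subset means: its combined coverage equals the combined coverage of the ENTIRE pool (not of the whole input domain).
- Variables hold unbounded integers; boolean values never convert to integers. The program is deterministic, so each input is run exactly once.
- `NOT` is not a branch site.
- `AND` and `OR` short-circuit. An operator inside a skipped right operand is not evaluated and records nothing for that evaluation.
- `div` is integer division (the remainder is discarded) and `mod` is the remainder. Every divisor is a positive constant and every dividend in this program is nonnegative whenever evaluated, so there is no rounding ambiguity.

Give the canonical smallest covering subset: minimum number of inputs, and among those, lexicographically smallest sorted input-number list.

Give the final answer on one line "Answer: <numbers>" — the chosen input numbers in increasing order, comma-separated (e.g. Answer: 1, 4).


input #1 (x=4, z=15): events B1->T, B2->T, B4->F, B6->S, B5->F, B9->E, B8->T, B10->T; covers B1=T, B2=T, B4=F, B5=F, B6=S, B8=T, B9=E, B10=T
input #2 (x=4, z=13): events B1->T, B2->T, B4->F, B6->S, B5->F, B9->S, B8->F, B11->T; covers B1=T, B2=T, B4=F, B5=F, B6=S, B8=F, B9=S, B11=T
input #3 (x=7, z=10): events B1->T, B2->F, B3->F, B4->T, B6->S, B5->F, B9->S, B8->F, B11->F, B12->T; covers B1=T, B2=F, B3=F, B4=T, B5=F, B6=S, B8=F, B9=S, B11=F, B12=T
input #4 (x=7, z=3): events B1->T, B2->F, B3->F, B4->T, B6->E, B7->E, B5->F, B9->S, B8->F, B11->F, B12->F; covers B1=T, B2=F, B3=F, B4=T, B5=F, B6=E, B7=E, B8=F, B9=S, B11=F, B12=F
input #5 (x=5, z=9): events B1->T, B2->F, B3->T, B4->T, B6->S, B5->F, B9->S, B8->F, B11->T; covers B1=T, B2=F, B3=T, B4=T, B5=F, B6=S, B8=F, B9=S, B11=T
input #6 (x=7, z=7): events B1->T, B2->F, B3->F, B4->T, B6->E, B7->E, B5->F, B9->S, B8->F, B11->F, B12->F; covers B1=T, B2=F, B3=F, B4=T, B5=F, B6=E, B7=E, B8=F, B9=S, B11=F, B12=F
input #7 (x=7, z=4): events B1->T, B2->F, B3->F, B4->T, B6->E, B7->E, B5->F, B9->S, B8->F, B11->F, B12->F; covers B1=T, B2=F, B3=F, B4=T, B5=F, B6=E, B7=E, B8=F, B9=S, B11=F, B12=F
input #8 (x=8, z=12): events B1->F, B2->F, B3->F, B4->T, B6->S, B5->F, B9->S, B8->F, B11->T; covers B1=F, B2=F, B3=F, B4=T, B5=F, B6=S, B8=F, B9=S, B11=T
pool-wide coverage (21 outcomes): B1=T, B1=F, B2=T, B2=F, B3=T, B3=F, B4=T, B4=F, B5=F, B6=S, B6=E, B7=E, B8=T, B8=F, B9=S, B9=E, B10=T, B11=T, B11=F, B12=T, B12=F
no size-1 subset reaches all 21 outcomes (best union: 11/21)
no size-2 subset reaches all 21 outcomes (best union: 17/21)
no size-3 subset reaches all 21 outcomes (best union: 19/21)
no size-4 subset reaches all 21 outcomes (best union: 20/21)
at size 5, {1, 3, 4, 5, 8} reaches all 21 outcomes; every lexicographically earlier size-5 subset fails
Answer: 1, 3, 4, 5, 8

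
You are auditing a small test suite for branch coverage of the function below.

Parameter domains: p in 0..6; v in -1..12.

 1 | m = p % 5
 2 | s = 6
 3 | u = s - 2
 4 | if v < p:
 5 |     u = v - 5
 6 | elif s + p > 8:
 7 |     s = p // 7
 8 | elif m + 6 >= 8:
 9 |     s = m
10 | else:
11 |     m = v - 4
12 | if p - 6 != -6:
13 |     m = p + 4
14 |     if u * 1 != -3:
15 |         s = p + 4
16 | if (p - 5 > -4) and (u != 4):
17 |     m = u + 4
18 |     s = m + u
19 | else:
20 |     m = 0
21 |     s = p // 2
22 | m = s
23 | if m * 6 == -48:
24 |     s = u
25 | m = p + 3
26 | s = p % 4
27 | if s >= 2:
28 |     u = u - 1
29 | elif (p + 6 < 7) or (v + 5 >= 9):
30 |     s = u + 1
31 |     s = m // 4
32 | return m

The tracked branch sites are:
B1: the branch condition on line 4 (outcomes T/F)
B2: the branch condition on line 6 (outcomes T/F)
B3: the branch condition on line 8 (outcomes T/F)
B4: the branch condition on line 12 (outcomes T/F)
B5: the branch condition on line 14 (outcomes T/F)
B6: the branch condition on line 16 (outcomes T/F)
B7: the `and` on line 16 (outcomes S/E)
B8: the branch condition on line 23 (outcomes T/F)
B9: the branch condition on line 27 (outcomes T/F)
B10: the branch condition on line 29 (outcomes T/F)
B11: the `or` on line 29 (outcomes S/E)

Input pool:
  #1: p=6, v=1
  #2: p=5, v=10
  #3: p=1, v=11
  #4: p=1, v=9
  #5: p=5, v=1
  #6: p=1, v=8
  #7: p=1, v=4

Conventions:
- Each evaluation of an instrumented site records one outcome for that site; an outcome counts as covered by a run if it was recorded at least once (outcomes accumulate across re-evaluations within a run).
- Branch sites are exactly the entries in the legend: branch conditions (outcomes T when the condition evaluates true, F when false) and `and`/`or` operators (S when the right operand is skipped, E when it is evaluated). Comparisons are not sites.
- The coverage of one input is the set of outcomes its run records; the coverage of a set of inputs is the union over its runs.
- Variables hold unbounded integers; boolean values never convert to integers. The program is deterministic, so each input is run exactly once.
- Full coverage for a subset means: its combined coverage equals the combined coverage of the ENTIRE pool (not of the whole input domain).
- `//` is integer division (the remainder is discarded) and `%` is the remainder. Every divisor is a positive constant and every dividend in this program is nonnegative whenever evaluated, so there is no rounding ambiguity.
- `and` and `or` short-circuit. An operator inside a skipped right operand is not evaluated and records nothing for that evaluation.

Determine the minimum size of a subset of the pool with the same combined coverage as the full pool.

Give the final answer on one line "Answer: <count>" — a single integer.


run #1 (p=6, v=1) runs B1->T, B4->T, B5->T, B7->E, B6->T, B8->F, B9->T; records B1=T, B4=T, B5=T, B6=T, B7=E, B8=F, B9=T
run #2 (p=5, v=10) runs B1->F, B2->T, B4->T, B5->T, B7->E, B6->F, B8->F, B9->F, B11->E, B10->T; records B1=F, B2=T, B4=T, B5=T, B6=F, B7=E, B8=F, B9=F, B10=T, B11=E
run #3 (p=1, v=11) runs B1->F, B2->F, B3->F, B4->T, B5->T, B7->S, B6->F, B8->F, B9->F, B11->E, B10->T; records B1=F, B2=F, B3=F, B4=T, B5=T, B6=F, B7=S, B8=F, B9=F, B10=T, B11=E
run #4 (p=1, v=9) runs B1->F, B2->F, B3->F, B4->T, B5->T, B7->S, B6->F, B8->F, B9->F, B11->E, B10->T; records B1=F, B2=F, B3=F, B4=T, B5=T, B6=F, B7=S, B8=F, B9=F, B10=T, B11=E
run #5 (p=5, v=1) runs B1->T, B4->T, B5->T, B7->E, B6->T, B8->F, B9->F, B11->E, B10->F; records B1=T, B4=T, B5=T, B6=T, B7=E, B8=F, B9=F, B10=F, B11=E
run #6 (p=1, v=8) runs B1->F, B2->F, B3->F, B4->T, B5->T, B7->S, B6->F, B8->F, B9->F, B11->E, B10->T; records B1=F, B2=F, B3=F, B4=T, B5=T, B6=F, B7=S, B8=F, B9=F, B10=T, B11=E
run #7 (p=1, v=4) runs B1->F, B2->F, B3->F, B4->T, B5->T, B7->S, B6->F, B8->F, B9->F, B11->E, B10->T; records B1=F, B2=F, B3=F, B4=T, B5=T, B6=F, B7=S, B8=F, B9=F, B10=T, B11=E
union over all inputs: B1=T, B1=F, B2=T, B2=F, B3=F, B4=T, B5=T, B6=T, B6=F, B7=S, B7=E, B8=F, B9=T, B9=F, B10=T, B10=F, B11=E (17 outcomes)
every size-1 subset falls short of the 17 outcomes (best: 11/17)
every size-2 subset falls short of the 17 outcomes (best: 15/17)
every size-3 subset falls short of the 17 outcomes (best: 16/17)
the canonical winner is {1, 2, 3, 5}: size 4, full 17-outcome coverage, earliest index list among size-4 covers
Answer: 4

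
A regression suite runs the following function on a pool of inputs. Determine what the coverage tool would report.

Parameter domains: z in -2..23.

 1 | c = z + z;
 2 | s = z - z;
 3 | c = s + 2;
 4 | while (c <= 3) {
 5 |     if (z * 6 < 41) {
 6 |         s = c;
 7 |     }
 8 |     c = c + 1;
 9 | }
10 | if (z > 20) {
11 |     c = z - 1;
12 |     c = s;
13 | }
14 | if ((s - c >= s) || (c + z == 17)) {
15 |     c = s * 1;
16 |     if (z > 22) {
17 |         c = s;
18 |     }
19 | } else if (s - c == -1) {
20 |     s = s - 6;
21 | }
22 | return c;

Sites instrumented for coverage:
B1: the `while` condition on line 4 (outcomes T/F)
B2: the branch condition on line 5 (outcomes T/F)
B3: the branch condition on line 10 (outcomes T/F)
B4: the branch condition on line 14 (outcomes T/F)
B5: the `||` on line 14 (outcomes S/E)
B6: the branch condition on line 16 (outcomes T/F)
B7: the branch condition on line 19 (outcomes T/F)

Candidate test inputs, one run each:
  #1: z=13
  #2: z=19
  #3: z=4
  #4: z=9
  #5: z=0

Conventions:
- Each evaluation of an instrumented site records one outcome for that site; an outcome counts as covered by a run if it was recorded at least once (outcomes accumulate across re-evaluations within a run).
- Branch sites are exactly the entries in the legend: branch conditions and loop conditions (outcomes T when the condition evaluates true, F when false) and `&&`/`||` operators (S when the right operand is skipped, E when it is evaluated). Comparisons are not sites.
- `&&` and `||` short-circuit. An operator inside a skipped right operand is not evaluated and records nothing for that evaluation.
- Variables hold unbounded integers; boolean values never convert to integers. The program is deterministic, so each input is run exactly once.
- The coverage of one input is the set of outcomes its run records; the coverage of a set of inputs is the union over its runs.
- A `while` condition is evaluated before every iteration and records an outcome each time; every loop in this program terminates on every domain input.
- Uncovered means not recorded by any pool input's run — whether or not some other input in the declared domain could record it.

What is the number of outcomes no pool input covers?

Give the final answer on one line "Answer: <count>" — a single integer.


#1 (z=13) -> covered: B1=T, B1=F, B2=F, B3=F, B4=T, B5=E, B6=F
#2 (z=19) -> covered: B1=T, B1=F, B2=F, B3=F, B4=F, B5=E, B7=F
#3 (z=4) -> covered: B1=T, B1=F, B2=T, B3=F, B4=F, B5=E, B7=T
#4 (z=9) -> covered: B1=T, B1=F, B2=F, B3=F, B4=F, B5=E, B7=F
#5 (z=0) -> covered: B1=T, B1=F, B2=T, B3=F, B4=F, B5=E, B7=T
union over the pool: B1=T, B1=F, B2=T, B2=F, B3=F, B4=T, B4=F, B5=E, B6=F, B7=T, B7=F
uncovered (3 of 14): B3=T, B5=S, B6=T
Answer: 3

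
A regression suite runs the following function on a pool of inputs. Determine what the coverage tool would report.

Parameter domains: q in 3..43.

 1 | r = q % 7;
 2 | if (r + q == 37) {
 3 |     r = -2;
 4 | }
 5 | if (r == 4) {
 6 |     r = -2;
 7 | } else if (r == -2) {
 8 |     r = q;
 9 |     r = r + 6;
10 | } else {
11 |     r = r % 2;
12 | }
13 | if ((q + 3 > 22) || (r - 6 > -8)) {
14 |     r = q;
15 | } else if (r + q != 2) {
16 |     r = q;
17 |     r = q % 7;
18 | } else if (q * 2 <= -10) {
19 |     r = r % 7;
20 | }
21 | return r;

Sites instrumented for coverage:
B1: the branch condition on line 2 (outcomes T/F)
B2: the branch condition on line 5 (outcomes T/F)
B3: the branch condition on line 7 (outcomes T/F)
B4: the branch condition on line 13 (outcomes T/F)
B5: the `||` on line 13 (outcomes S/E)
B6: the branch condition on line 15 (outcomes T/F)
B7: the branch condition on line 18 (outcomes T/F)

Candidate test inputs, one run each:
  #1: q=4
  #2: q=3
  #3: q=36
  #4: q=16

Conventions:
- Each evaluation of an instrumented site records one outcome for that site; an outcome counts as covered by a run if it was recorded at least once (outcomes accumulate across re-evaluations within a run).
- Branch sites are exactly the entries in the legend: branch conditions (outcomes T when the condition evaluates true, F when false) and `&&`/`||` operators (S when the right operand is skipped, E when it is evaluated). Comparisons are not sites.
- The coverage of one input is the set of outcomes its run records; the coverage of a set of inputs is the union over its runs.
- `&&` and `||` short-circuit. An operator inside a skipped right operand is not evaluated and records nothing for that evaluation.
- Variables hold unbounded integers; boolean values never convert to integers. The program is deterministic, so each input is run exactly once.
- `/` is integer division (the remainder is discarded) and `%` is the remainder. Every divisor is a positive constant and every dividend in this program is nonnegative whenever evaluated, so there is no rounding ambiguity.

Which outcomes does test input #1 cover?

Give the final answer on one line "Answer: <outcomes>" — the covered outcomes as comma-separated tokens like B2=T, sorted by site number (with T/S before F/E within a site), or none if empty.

Tracing the run of input #1 (q=4):
  B1->F, B2->T, B5->E, B4->F, B6->F, B7->F
as a set, this run covers: B1=F, B2=T, B4=F, B5=E, B6=F, B7=F

Answer: B1=F, B2=T, B4=F, B5=E, B6=F, B7=F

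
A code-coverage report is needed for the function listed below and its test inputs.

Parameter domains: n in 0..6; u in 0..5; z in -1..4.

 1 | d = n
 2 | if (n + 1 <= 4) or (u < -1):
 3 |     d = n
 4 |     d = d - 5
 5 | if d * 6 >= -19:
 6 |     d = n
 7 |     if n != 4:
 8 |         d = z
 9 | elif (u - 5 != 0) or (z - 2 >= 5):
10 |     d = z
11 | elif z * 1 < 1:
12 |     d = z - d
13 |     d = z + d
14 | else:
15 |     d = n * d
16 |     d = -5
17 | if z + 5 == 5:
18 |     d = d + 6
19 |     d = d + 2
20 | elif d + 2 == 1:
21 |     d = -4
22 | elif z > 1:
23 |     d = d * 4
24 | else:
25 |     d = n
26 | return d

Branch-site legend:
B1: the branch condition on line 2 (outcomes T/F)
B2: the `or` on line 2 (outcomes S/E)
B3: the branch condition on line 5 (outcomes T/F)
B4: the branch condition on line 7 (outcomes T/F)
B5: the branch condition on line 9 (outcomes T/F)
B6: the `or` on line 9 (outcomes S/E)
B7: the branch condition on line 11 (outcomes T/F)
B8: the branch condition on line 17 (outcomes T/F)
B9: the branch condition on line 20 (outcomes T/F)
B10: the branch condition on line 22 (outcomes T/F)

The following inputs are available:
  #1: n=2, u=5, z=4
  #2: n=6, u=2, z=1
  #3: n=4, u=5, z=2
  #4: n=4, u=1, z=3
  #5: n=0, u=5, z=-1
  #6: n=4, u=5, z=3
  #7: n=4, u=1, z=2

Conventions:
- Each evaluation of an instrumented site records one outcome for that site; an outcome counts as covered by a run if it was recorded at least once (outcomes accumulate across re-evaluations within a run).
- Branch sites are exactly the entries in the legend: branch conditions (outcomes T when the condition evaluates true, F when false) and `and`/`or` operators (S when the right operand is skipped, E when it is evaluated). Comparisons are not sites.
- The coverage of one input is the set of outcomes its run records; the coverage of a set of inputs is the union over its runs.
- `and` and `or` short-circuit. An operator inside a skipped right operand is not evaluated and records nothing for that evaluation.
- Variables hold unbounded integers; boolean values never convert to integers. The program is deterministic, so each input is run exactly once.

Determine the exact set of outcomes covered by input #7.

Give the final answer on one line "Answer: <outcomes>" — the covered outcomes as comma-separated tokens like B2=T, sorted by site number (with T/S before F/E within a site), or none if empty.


Simulating input #7 (n=4, u=1, z=2) step by step:
  B2->E, B1->F, B3->T, B4->F, B8->F, B9->F, B10->T
collecting distinct outcomes: B1=F, B2=E, B3=T, B4=F, B8=F, B9=F, B10=T
Answer: B1=F, B2=E, B3=T, B4=F, B8=F, B9=F, B10=T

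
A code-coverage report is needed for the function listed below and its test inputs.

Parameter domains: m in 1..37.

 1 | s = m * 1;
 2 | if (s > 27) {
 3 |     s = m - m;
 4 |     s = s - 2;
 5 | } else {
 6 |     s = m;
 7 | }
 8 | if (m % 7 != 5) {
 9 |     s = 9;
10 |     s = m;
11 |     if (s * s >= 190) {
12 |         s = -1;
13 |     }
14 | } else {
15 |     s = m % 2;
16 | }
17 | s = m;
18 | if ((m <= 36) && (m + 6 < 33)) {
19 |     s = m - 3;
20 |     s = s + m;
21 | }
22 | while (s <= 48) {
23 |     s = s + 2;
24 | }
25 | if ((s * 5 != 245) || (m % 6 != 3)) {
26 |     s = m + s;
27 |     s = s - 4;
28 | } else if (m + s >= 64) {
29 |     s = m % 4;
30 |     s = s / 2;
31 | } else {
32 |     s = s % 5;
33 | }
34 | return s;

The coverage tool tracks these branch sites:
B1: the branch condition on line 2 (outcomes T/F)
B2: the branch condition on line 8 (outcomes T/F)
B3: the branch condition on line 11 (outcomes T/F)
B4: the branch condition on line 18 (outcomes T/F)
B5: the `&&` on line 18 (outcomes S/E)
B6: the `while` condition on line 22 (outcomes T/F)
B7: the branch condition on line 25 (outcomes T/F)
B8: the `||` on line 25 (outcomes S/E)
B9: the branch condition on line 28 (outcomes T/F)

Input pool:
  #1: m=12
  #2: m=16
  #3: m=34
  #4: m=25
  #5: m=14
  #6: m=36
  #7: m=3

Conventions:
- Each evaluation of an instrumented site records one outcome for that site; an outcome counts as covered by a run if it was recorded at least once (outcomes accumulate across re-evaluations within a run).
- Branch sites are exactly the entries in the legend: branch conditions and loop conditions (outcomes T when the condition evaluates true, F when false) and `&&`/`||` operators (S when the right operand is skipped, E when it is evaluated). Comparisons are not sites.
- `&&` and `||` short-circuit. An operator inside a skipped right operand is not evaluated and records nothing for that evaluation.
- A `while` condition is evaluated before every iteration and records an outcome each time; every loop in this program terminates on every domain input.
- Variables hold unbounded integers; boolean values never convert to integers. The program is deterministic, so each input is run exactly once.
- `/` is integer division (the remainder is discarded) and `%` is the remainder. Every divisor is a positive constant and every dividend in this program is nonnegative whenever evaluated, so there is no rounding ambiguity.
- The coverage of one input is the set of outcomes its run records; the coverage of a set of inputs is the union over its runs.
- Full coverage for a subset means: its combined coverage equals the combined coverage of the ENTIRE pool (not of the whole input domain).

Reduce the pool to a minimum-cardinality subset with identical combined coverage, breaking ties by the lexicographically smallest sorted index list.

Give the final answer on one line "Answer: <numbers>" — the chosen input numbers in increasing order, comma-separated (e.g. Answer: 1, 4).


#1 (m=12) -> B1->F, B2->F, B5->E, B4->T, B6->T, B6->T, B6->T, B6->T, B6->T, B6->T, B6->T, B6->T, B6->T, B6->T, ...; covered: B1=F, B2=F, B4=T, B5=E, B6=T, B6=F, B7=T, B8=E
#2 (m=16) -> B1->F, B2->T, B3->T, B5->E, B4->T, B6->T, B6->T, B6->T, B6->T, B6->T, B6->T, B6->T, B6->T, B6->T, ...; covered: B1=F, B2=T, B3=T, B4=T, B5=E, B6=T, B6=F, B7=T, B8=E
#3 (m=34) -> B1->T, B2->T, B3->T, B5->E, B4->F, B6->T, B6->T, B6->T, B6->T, B6->T, B6->T, B6->T, B6->T, B6->F, ...; covered: B1=T, B2=T, B3=T, B4=F, B5=E, B6=T, B6=F, B7=T, B8=S
#4 (m=25) -> B1->F, B2->T, B3->T, B5->E, B4->T, B6->T, B6->F, B8->E, B7->T; covered: B1=F, B2=T, B3=T, B4=T, B5=E, B6=T, B6=F, B7=T, B8=E
#5 (m=14) -> B1->F, B2->T, B3->T, B5->E, B4->T, B6->T, B6->T, B6->T, B6->T, B6->T, B6->T, B6->T, B6->T, B6->T, ...; covered: B1=F, B2=T, B3=T, B4=T, B5=E, B6=T, B6=F, B7=T, B8=E
#6 (m=36) -> B1->T, B2->T, B3->T, B5->E, B4->F, B6->T, B6->T, B6->T, B6->T, B6->T, B6->T, B6->T, B6->F, B8->S, ...; covered: B1=T, B2=T, B3=T, B4=F, B5=E, B6=T, B6=F, B7=T, B8=S
#7 (m=3) -> B1->F, B2->T, B3->F, B5->E, B4->T, B6->T, B6->T, B6->T, B6->T, B6->T, B6->T, B6->T, B6->T, B6->T, ...; covered: B1=F, B2=T, B3=F, B4=T, B5=E, B6=T, B6=F, B7=F, B8=E, B9=F
union over all inputs: B1=T, B1=F, B2=T, B2=F, B3=T, B3=F, B4=T, B4=F, B5=E, B6=T, B6=F, B7=T, B7=F, B8=S, B8=E, B9=F (16 outcomes)
no size-1 subset reaches all 16 outcomes (best union: 10/16)
no size-2 subset reaches all 16 outcomes (best union: 15/16)
inputs {1, 3, 7} (size 3) cover everything; no size-3 subset with a lexicographically smaller index list covers all 16
Answer: 1, 3, 7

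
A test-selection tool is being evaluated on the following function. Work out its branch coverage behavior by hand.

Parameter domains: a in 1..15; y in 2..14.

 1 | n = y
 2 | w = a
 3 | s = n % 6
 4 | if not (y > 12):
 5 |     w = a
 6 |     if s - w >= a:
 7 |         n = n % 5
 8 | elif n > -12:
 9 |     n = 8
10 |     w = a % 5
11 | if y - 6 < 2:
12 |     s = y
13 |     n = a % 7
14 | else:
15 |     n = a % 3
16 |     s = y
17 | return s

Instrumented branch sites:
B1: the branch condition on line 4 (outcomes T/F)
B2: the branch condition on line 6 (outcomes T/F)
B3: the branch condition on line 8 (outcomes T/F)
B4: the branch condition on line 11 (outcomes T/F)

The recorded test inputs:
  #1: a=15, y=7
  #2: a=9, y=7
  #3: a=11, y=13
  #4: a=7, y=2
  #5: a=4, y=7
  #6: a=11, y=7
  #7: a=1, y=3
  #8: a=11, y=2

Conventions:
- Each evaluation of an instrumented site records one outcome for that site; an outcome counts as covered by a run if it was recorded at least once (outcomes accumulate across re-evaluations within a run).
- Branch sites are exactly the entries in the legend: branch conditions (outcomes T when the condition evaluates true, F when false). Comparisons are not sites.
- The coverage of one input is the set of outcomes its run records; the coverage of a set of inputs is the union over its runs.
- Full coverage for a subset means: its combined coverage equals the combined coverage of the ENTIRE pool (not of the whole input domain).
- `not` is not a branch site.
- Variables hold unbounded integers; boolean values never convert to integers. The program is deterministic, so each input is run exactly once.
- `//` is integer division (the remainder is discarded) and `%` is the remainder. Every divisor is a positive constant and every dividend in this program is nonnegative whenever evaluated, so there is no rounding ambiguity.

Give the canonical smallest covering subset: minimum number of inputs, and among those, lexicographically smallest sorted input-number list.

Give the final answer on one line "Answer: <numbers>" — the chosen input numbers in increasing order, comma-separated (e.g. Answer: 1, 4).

run #1 (a=15, y=7) records B1=T, B2=F, B4=T
run #2 (a=9, y=7) records B1=T, B2=F, B4=T
run #3 (a=11, y=13) records B1=F, B3=T, B4=F
run #4 (a=7, y=2) records B1=T, B2=F, B4=T
run #5 (a=4, y=7) records B1=T, B2=F, B4=T
run #6 (a=11, y=7) records B1=T, B2=F, B4=T
run #7 (a=1, y=3) records B1=T, B2=T, B4=T
run #8 (a=11, y=2) records B1=T, B2=F, B4=T
together the pool reaches 7 outcomes: B1=T, B1=F, B2=T, B2=F, B3=T, B4=T, B4=F
no size-1 subset reaches all 7 outcomes (best union: 3/7)
no size-2 subset reaches all 7 outcomes (best union: 6/7)
at size 3, {1, 3, 7} reaches all 7 outcomes; every lexicographically earlier size-3 subset fails

Answer: 1, 3, 7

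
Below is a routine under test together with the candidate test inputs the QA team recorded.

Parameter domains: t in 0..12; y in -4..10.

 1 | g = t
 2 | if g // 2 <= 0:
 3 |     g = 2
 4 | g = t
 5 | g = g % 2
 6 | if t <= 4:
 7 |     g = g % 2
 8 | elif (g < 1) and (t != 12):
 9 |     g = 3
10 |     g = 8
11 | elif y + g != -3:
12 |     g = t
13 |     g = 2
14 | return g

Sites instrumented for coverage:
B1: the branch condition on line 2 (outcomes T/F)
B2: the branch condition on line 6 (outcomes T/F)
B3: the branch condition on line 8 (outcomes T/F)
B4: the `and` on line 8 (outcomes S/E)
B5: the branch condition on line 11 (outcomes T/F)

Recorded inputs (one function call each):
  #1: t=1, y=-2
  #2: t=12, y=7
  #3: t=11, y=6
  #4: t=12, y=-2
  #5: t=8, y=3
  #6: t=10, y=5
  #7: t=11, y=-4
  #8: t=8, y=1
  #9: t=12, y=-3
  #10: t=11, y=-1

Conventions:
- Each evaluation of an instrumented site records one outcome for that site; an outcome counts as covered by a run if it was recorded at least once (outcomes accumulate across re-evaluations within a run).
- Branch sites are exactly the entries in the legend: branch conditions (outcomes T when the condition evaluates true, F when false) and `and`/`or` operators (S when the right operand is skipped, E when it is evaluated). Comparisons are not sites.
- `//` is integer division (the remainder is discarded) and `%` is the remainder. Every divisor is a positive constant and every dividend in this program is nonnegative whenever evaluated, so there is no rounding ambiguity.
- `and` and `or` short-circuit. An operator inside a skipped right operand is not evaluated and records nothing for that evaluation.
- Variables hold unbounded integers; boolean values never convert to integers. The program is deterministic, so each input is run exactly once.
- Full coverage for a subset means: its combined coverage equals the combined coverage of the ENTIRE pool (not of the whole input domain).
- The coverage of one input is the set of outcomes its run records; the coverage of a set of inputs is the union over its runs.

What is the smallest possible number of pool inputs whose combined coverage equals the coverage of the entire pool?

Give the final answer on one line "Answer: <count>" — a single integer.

test 1 (t=1, y=-2) fires B1->T, B2->T; hits B1=T, B2=T
test 2 (t=12, y=7) fires B1->F, B2->F, B4->E, B3->F, B5->T; hits B1=F, B2=F, B3=F, B4=E, B5=T
test 3 (t=11, y=6) fires B1->F, B2->F, B4->S, B3->F, B5->T; hits B1=F, B2=F, B3=F, B4=S, B5=T
test 4 (t=12, y=-2) fires B1->F, B2->F, B4->E, B3->F, B5->T; hits B1=F, B2=F, B3=F, B4=E, B5=T
test 5 (t=8, y=3) fires B1->F, B2->F, B4->E, B3->T; hits B1=F, B2=F, B3=T, B4=E
test 6 (t=10, y=5) fires B1->F, B2->F, B4->E, B3->T; hits B1=F, B2=F, B3=T, B4=E
test 7 (t=11, y=-4) fires B1->F, B2->F, B4->S, B3->F, B5->F; hits B1=F, B2=F, B3=F, B4=S, B5=F
test 8 (t=8, y=1) fires B1->F, B2->F, B4->E, B3->T; hits B1=F, B2=F, B3=T, B4=E
test 9 (t=12, y=-3) fires B1->F, B2->F, B4->E, B3->F, B5->F; hits B1=F, B2=F, B3=F, B4=E, B5=F
test 10 (t=11, y=-1) fires B1->F, B2->F, B4->S, B3->F, B5->T; hits B1=F, B2=F, B3=F, B4=S, B5=T
union over all inputs: B1=T, B1=F, B2=T, B2=F, B3=T, B3=F, B4=S, B4=E, B5=T, B5=F (10 outcomes)
every size-1 subset falls short of the 10 outcomes (best: 5/10)
every size-2 subset falls short of the 10 outcomes (best: 7/10)
every size-3 subset falls short of the 10 outcomes (best: 9/10)
inputs {1, 2, 5, 7} (size 4) cover everything; no size-4 subset with a lexicographically smaller index list covers all 10

Answer: 4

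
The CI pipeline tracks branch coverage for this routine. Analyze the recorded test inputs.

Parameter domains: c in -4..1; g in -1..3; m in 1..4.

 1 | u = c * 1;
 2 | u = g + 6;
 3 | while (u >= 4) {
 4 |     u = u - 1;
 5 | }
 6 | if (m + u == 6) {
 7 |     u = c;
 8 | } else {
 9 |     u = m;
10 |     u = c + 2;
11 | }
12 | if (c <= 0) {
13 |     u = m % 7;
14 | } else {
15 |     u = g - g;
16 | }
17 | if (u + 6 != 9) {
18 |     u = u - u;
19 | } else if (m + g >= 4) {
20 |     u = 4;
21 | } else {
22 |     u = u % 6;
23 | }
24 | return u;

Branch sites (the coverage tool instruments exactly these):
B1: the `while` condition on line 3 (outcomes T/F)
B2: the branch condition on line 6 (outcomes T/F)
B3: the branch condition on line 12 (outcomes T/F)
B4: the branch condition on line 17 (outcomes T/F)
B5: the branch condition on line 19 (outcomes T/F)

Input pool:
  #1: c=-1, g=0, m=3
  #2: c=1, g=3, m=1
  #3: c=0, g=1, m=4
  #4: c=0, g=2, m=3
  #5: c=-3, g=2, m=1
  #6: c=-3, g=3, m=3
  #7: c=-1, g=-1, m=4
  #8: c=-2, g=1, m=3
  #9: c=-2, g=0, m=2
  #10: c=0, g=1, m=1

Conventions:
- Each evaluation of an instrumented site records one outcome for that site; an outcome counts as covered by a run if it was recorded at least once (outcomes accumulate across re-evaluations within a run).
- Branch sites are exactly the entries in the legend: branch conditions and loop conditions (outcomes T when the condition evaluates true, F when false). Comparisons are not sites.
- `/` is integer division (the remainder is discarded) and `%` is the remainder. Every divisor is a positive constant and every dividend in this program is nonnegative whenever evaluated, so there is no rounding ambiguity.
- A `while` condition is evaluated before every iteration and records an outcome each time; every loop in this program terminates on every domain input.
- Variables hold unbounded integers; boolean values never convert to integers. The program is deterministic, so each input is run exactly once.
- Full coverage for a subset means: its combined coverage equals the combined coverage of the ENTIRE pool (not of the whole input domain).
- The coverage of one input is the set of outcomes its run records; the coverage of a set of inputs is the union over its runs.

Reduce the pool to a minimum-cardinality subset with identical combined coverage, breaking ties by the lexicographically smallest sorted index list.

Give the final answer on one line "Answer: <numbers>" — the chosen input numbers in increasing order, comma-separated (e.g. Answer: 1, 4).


test 1 (c=-1, g=0, m=3) fires B1->T, B1->T, B1->T, B1->F, B2->T, B3->T, B4->F, B5->F; hits B1=T, B1=F, B2=T, B3=T, B4=F, B5=F
test 2 (c=1, g=3, m=1) fires B1->T, B1->T, B1->T, B1->T, B1->T, B1->T, B1->F, B2->F, B3->F, B4->T; hits B1=T, B1=F, B2=F, B3=F, B4=T
test 3 (c=0, g=1, m=4) fires B1->T, B1->T, B1->T, B1->T, B1->F, B2->F, B3->T, B4->T; hits B1=T, B1=F, B2=F, B3=T, B4=T
test 4 (c=0, g=2, m=3) fires B1->T, B1->T, B1->T, B1->T, B1->T, B1->F, B2->T, B3->T, B4->F, B5->T; hits B1=T, B1=F, B2=T, B3=T, B4=F, B5=T
test 5 (c=-3, g=2, m=1) fires B1->T, B1->T, B1->T, B1->T, B1->T, B1->F, B2->F, B3->T, B4->T; hits B1=T, B1=F, B2=F, B3=T, B4=T
test 6 (c=-3, g=3, m=3) fires B1->T, B1->T, B1->T, B1->T, B1->T, B1->T, B1->F, B2->T, B3->T, B4->F, B5->T; hits B1=T, B1=F, B2=T, B3=T, B4=F, B5=T
test 7 (c=-1, g=-1, m=4) fires B1->T, B1->T, B1->F, B2->F, B3->T, B4->T; hits B1=T, B1=F, B2=F, B3=T, B4=T
test 8 (c=-2, g=1, m=3) fires B1->T, B1->T, B1->T, B1->T, B1->F, B2->T, B3->T, B4->F, B5->T; hits B1=T, B1=F, B2=T, B3=T, B4=F, B5=T
test 9 (c=-2, g=0, m=2) fires B1->T, B1->T, B1->T, B1->F, B2->F, B3->T, B4->T; hits B1=T, B1=F, B2=F, B3=T, B4=T
test 10 (c=0, g=1, m=1) fires B1->T, B1->T, B1->T, B1->T, B1->F, B2->F, B3->T, B4->T; hits B1=T, B1=F, B2=F, B3=T, B4=T
pool-wide coverage (10 outcomes): B1=T, B1=F, B2=T, B2=F, B3=T, B3=F, B4=T, B4=F, B5=T, B5=F
size 1 is not enough: best union over all size-1 subsets is 6/10
size 2 is not enough: best union over all size-2 subsets is 9/10
at size 3, {1, 2, 4} reaches all 10 outcomes; every lexicographically earlier size-3 subset fails
Answer: 1, 2, 4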